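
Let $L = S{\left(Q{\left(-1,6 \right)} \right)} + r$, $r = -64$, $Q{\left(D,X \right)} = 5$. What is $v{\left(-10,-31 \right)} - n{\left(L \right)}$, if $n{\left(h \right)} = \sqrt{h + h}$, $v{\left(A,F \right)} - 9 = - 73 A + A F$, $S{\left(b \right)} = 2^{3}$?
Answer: $1049 - 4 i \sqrt{7} \approx 1049.0 - 10.583 i$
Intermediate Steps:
$S{\left(b \right)} = 8$
$L = -56$ ($L = 8 - 64 = -56$)
$v{\left(A,F \right)} = 9 - 73 A + A F$ ($v{\left(A,F \right)} = 9 + \left(- 73 A + A F\right) = 9 - 73 A + A F$)
$n{\left(h \right)} = \sqrt{2} \sqrt{h}$ ($n{\left(h \right)} = \sqrt{2 h} = \sqrt{2} \sqrt{h}$)
$v{\left(-10,-31 \right)} - n{\left(L \right)} = \left(9 - -730 - -310\right) - \sqrt{2} \sqrt{-56} = \left(9 + 730 + 310\right) - \sqrt{2} \cdot 2 i \sqrt{14} = 1049 - 4 i \sqrt{7}$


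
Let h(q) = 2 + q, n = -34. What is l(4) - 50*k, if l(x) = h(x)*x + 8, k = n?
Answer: 1732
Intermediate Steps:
k = -34
l(x) = 8 + x*(2 + x) (l(x) = (2 + x)*x + 8 = x*(2 + x) + 8 = 8 + x*(2 + x))
l(4) - 50*k = (8 + 4*(2 + 4)) - 50*(-34) = (8 + 4*6) + 1700 = (8 + 24) + 1700 = 32 + 1700 = 1732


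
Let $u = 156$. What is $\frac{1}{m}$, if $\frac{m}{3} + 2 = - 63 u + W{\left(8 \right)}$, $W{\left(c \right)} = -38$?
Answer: $- \frac{1}{29604} \approx -3.3779 \cdot 10^{-5}$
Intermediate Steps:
$m = -29604$ ($m = -6 + 3 \left(\left(-63\right) 156 - 38\right) = -6 + 3 \left(-9828 - 38\right) = -6 + 3 \left(-9866\right) = -6 - 29598 = -29604$)
$\frac{1}{m} = \frac{1}{-29604} = - \frac{1}{29604}$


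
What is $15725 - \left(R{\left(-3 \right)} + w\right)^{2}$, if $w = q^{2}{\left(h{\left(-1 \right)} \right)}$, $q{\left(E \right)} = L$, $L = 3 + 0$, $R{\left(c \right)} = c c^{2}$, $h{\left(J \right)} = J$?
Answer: $15401$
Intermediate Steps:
$R{\left(c \right)} = c^{3}$
$L = 3$
$q{\left(E \right)} = 3$
$w = 9$ ($w = 3^{2} = 9$)
$15725 - \left(R{\left(-3 \right)} + w\right)^{2} = 15725 - \left(\left(-3\right)^{3} + 9\right)^{2} = 15725 - \left(-27 + 9\right)^{2} = 15725 - \left(-18\right)^{2} = 15725 - 324 = 15401$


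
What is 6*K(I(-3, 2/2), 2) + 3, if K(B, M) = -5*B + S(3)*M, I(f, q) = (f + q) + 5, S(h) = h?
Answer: -51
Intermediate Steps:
I(f, q) = 5 + f + q
K(B, M) = -5*B + 3*M
6*K(I(-3, 2/2), 2) + 3 = 6*(-5*(5 - 3 + 2/2) + 3*2) + 3 = 6*(-5*(5 - 3 + 2*(½)) + 6) + 3 = 6*(-5*(5 - 3 + 1) + 6) + 3 = 6*(-5*3 + 6) + 3 = 6*(-15 + 6) + 3 = 6*(-9) + 3 = -54 + 3 = -51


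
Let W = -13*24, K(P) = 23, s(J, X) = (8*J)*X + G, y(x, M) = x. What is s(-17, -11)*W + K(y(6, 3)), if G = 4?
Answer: -467977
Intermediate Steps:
s(J, X) = 4 + 8*J*X (s(J, X) = (8*J)*X + 4 = 8*J*X + 4 = 4 + 8*J*X)
W = -312
s(-17, -11)*W + K(y(6, 3)) = (4 + 8*(-17)*(-11))*(-312) + 23 = (4 + 1496)*(-312) + 23 = 1500*(-312) + 23 = -468000 + 23 = -467977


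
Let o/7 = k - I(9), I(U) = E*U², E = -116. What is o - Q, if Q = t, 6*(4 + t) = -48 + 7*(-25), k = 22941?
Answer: 1358401/6 ≈ 2.2640e+5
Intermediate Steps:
I(U) = -116*U²
t = -247/6 (t = -4 + (-48 + 7*(-25))/6 = -4 + (-48 - 175)/6 = -4 + (⅙)*(-223) = -4 - 223/6 = -247/6 ≈ -41.167)
Q = -247/6 ≈ -41.167
o = 226359 (o = 7*(22941 - (-116)*9²) = 7*(22941 - (-116)*81) = 7*(22941 - 1*(-9396)) = 7*(22941 + 9396) = 7*32337 = 226359)
o - Q = 226359 - 1*(-247/6) = 226359 + 247/6 = 1358401/6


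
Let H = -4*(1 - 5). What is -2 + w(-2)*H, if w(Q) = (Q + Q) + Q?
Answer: -98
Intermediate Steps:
w(Q) = 3*Q (w(Q) = 2*Q + Q = 3*Q)
H = 16 (H = -4*(-4) = 16)
-2 + w(-2)*H = -2 + (3*(-2))*16 = -2 - 6*16 = -2 - 96 = -98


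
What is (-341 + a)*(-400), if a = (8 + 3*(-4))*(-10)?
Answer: 120400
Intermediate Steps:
a = 40 (a = (8 - 12)*(-10) = -4*(-10) = 40)
(-341 + a)*(-400) = (-341 + 40)*(-400) = -301*(-400) = 120400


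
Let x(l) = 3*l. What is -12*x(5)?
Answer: -180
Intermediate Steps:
-12*x(5) = -36*5 = -12*15 = -180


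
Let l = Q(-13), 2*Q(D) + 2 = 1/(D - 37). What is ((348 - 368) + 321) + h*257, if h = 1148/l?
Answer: -29473199/101 ≈ -2.9181e+5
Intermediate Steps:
Q(D) = -1 + 1/(2*(-37 + D)) (Q(D) = -1 + 1/(2*(D - 37)) = -1 + 1/(2*(-37 + D)))
l = -101/100 (l = (75/2 - 1*(-13))/(-37 - 13) = (75/2 + 13)/(-50) = -1/50*101/2 = -101/100 ≈ -1.0100)
h = -114800/101 (h = 1148/(-101/100) = 1148*(-100/101) = -114800/101 ≈ -1136.6)
((348 - 368) + 321) + h*257 = ((348 - 368) + 321) - 114800/101*257 = (-20 + 321) - 29503600/101 = 301 - 29503600/101 = -29473199/101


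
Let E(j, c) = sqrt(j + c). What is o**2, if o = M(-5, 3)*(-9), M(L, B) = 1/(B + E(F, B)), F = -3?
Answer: 9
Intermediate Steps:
E(j, c) = sqrt(c + j)
M(L, B) = 1/(B + sqrt(-3 + B)) (M(L, B) = 1/(B + sqrt(B - 3)) = 1/(B + sqrt(-3 + B)))
o = -3 (o = -9/(3 + sqrt(-3 + 3)) = -9/(3 + sqrt(0)) = -9/(3 + 0) = -9/3 = (1/3)*(-9) = -3)
o**2 = (-3)**2 = 9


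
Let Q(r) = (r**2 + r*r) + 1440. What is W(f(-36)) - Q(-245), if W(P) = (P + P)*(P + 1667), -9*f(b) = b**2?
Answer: -560114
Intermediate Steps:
f(b) = -b**2/9
W(P) = 2*P*(1667 + P) (W(P) = (2*P)*(1667 + P) = 2*P*(1667 + P))
Q(r) = 1440 + 2*r**2 (Q(r) = (r**2 + r**2) + 1440 = 2*r**2 + 1440 = 1440 + 2*r**2)
W(f(-36)) - Q(-245) = 2*(-1/9*(-36)**2)*(1667 - 1/9*(-36)**2) - (1440 + 2*(-245)**2) = 2*(-1/9*1296)*(1667 - 1/9*1296) - (1440 + 2*60025) = 2*(-144)*(1667 - 144) - (1440 + 120050) = 2*(-144)*1523 - 1*121490 = -438624 - 121490 = -560114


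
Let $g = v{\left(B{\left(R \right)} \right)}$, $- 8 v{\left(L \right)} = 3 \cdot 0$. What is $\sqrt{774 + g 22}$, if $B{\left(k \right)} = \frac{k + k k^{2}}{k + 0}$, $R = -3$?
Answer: $3 \sqrt{86} \approx 27.821$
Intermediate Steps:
$B{\left(k \right)} = \frac{k + k^{3}}{k}$
$v{\left(L \right)} = 0$ ($v{\left(L \right)} = - \frac{3 \cdot 0}{8} = \left(- \frac{1}{8}\right) 0 = 0$)
$g = 0$
$\sqrt{774 + g 22} = \sqrt{774 + 0 \cdot 22} = \sqrt{774 + 0} = \sqrt{774} = 3 \sqrt{86}$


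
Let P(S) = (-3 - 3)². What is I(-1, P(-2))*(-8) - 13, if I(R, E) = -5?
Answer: 27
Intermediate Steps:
P(S) = 36 (P(S) = (-6)² = 36)
I(-1, P(-2))*(-8) - 13 = -5*(-8) - 13 = 40 - 13 = 27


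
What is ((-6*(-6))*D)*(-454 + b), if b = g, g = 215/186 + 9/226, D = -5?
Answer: 285511200/3503 ≈ 81505.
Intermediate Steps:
g = 12566/10509 (g = 215*(1/186) + 9*(1/226) = 215/186 + 9/226 = 12566/10509 ≈ 1.1957)
b = 12566/10509 ≈ 1.1957
((-6*(-6))*D)*(-454 + b) = (-6*(-6)*(-5))*(-454 + 12566/10509) = (36*(-5))*(-4758520/10509) = -180*(-4758520/10509) = 285511200/3503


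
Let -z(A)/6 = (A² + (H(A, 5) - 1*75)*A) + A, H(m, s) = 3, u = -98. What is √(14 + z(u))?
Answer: I*√99358 ≈ 315.21*I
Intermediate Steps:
z(A) = -6*A² + 426*A (z(A) = -6*((A² + (3 - 1*75)*A) + A) = -6*((A² + (3 - 75)*A) + A) = -6*((A² - 72*A) + A) = -6*(A² - 71*A) = -6*A² + 426*A)
√(14 + z(u)) = √(14 + 6*(-98)*(71 - 1*(-98))) = √(14 + 6*(-98)*(71 + 98)) = √(14 + 6*(-98)*169) = √(14 - 99372) = √(-99358) = I*√99358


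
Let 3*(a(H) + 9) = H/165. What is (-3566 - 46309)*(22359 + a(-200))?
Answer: -36784641250/33 ≈ -1.1147e+9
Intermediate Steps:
a(H) = -9 + H/495 (a(H) = -9 + (H/165)/3 = -9 + H/495)
(-3566 - 46309)*(22359 + a(-200)) = (-3566 - 46309)*(22359 + (-9 + (1/495)*(-200))) = -49875*(22359 + (-9 - 40/99)) = -49875*(22359 - 931/99) = -49875*2212610/99 = -36784641250/33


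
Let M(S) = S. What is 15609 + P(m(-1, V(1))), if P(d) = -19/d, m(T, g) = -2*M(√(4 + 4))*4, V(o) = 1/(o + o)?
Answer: 15609 + 19*√2/32 ≈ 15610.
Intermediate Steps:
V(o) = 1/(2*o)
m(T, g) = -16*√2 (m(T, g) = -2*√(4 + 4)*4 = -4*√2*4 = -16*√2)
15609 + P(m(-1, V(1))) = 15609 - 19*(-√2/32) = 15609 - (-19)*√2/32 = 15609 + 19*√2/32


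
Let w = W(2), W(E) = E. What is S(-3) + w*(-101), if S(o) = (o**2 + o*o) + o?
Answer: -187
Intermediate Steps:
w = 2
S(o) = o + 2*o**2 (S(o) = (o**2 + o**2) + o = 2*o**2 + o = o + 2*o**2)
S(-3) + w*(-101) = -3*(1 + 2*(-3)) + 2*(-101) = -3*(1 - 6) - 202 = -3*(-5) - 202 = 15 - 202 = -187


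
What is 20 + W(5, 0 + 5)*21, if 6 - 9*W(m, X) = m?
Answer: 67/3 ≈ 22.333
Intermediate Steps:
W(m, X) = ⅔ - m/9
20 + W(5, 0 + 5)*21 = 20 + (⅔ - ⅑*5)*21 = 20 + (⅔ - 5/9)*21 = 20 + (⅑)*21 = 20 + 7/3 = 67/3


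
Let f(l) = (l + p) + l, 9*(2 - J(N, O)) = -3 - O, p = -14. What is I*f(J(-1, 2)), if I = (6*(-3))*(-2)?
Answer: -320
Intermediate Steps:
J(N, O) = 7/3 + O/9 (J(N, O) = 2 - (-3 - O)/9 = 2 + (⅓ + O/9) = 7/3 + O/9)
f(l) = -14 + 2*l (f(l) = (l - 14) + l = (-14 + l) + l = -14 + 2*l)
I = 36 (I = -18*(-2) = 36)
I*f(J(-1, 2)) = 36*(-14 + 2*(7/3 + (⅑)*2)) = 36*(-14 + 2*(7/3 + 2/9)) = 36*(-14 + 2*(23/9)) = 36*(-14 + 46/9) = 36*(-80/9) = -320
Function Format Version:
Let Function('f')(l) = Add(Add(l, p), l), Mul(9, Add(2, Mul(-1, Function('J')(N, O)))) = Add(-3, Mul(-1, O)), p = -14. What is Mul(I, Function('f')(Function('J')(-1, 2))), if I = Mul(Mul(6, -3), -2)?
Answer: -320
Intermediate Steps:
Function('J')(N, O) = Add(Rational(7, 3), Mul(Rational(1, 9), O)) (Function('J')(N, O) = Add(2, Mul(Rational(-1, 9), Add(-3, Mul(-1, O)))) = Add(2, Add(Rational(1, 3), Mul(Rational(1, 9), O))) = Add(Rational(7, 3), Mul(Rational(1, 9), O)))
Function('f')(l) = Add(-14, Mul(2, l)) (Function('f')(l) = Add(Add(l, -14), l) = Add(Add(-14, l), l) = Add(-14, Mul(2, l)))
I = 36 (I = Mul(-18, -2) = 36)
Mul(I, Function('f')(Function('J')(-1, 2))) = Mul(36, Add(-14, Mul(2, Add(Rational(7, 3), Mul(Rational(1, 9), 2))))) = Mul(36, Add(-14, Mul(2, Add(Rational(7, 3), Rational(2, 9))))) = Mul(36, Add(-14, Mul(2, Rational(23, 9)))) = Mul(36, Add(-14, Rational(46, 9))) = Mul(36, Rational(-80, 9)) = -320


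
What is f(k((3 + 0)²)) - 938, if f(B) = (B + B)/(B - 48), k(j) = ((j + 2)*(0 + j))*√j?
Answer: -77656/83 ≈ -935.61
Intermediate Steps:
k(j) = j^(3/2)*(2 + j) (k(j) = ((2 + j)*j)*√j = (j*(2 + j))*√j = j^(3/2)*(2 + j))
f(B) = 2*B/(-48 + B) (f(B) = (2*B)/(-48 + B) = 2*B/(-48 + B))
f(k((3 + 0)²)) - 938 = 2*(((3 + 0)²)^(3/2)*(2 + (3 + 0)²))/(-48 + ((3 + 0)²)^(3/2)*(2 + (3 + 0)²)) - 938 = 2*((3²)^(3/2)*(2 + 3²))/(-48 + (3²)^(3/2)*(2 + 3²)) - 938 = 2*(9^(3/2)*(2 + 9))/(-48 + 9^(3/2)*(2 + 9)) - 938 = 2*(27*11)/(-48 + 27*11) - 938 = 2*297/(-48 + 297) - 938 = 2*297/249 - 938 = 2*297*(1/249) - 938 = 198/83 - 938 = -77656/83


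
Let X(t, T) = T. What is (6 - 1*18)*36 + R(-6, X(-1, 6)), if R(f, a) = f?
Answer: -438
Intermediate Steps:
(6 - 1*18)*36 + R(-6, X(-1, 6)) = (6 - 1*18)*36 - 6 = (6 - 18)*36 - 6 = -12*36 - 6 = -432 - 6 = -438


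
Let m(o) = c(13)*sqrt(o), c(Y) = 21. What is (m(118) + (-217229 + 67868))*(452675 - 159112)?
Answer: -43846863243 + 6164823*sqrt(118) ≈ -4.3780e+10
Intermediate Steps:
m(o) = 21*sqrt(o)
(m(118) + (-217229 + 67868))*(452675 - 159112) = (21*sqrt(118) + (-217229 + 67868))*(452675 - 159112) = (21*sqrt(118) - 149361)*293563 = (-149361 + 21*sqrt(118))*293563 = -43846863243 + 6164823*sqrt(118)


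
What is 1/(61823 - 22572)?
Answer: 1/39251 ≈ 2.5477e-5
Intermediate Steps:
1/(61823 - 22572) = 1/39251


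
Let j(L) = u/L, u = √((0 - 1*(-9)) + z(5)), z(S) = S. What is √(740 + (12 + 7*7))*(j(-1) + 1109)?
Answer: 3*√89*(1109 - √14) ≈ 31281.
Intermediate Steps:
u = √14 (u = √((0 - 1*(-9)) + 5) = √((0 + 9) + 5) = √(9 + 5) = √14 ≈ 3.7417)
j(L) = √14/L
√(740 + (12 + 7*7))*(j(-1) + 1109) = √(740 + (12 + 7*7))*(√14/(-1) + 1109) = √(740 + (12 + 49))*(√14*(-1) + 1109) = √(740 + 61)*(-√14 + 1109) = √801*(1109 - √14) = (3*√89)*(1109 - √14) = 3*√89*(1109 - √14)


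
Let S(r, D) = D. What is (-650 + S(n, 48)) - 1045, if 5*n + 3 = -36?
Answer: -1647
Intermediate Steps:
n = -39/5 (n = -⅗ + (⅕)*(-36) = -⅗ - 36/5 = -39/5 ≈ -7.8000)
(-650 + S(n, 48)) - 1045 = (-650 + 48) - 1045 = -602 - 1045 = -1647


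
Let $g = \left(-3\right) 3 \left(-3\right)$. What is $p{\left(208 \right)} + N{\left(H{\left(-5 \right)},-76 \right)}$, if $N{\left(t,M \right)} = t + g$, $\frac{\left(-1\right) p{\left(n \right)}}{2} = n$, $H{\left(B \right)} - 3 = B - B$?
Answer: $-386$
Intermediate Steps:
$H{\left(B \right)} = 3$ ($H{\left(B \right)} = 3 + \left(B - B\right) = 3 + 0 = 3$)
$p{\left(n \right)} = - 2 n$
$g = 27$ ($g = \left(-9\right) \left(-3\right) = 27$)
$N{\left(t,M \right)} = 27 + t$ ($N{\left(t,M \right)} = t + 27 = 27 + t$)
$p{\left(208 \right)} + N{\left(H{\left(-5 \right)},-76 \right)} = \left(-2\right) 208 + \left(27 + 3\right) = -416 + 30 = -386$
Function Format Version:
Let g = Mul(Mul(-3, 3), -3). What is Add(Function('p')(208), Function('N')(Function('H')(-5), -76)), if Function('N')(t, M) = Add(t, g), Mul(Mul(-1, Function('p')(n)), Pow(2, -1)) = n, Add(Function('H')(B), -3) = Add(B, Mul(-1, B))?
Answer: -386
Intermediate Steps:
Function('H')(B) = 3 (Function('H')(B) = Add(3, Add(B, Mul(-1, B))) = Add(3, 0) = 3)
Function('p')(n) = Mul(-2, n)
g = 27 (g = Mul(-9, -3) = 27)
Function('N')(t, M) = Add(27, t) (Function('N')(t, M) = Add(t, 27) = Add(27, t))
Add(Function('p')(208), Function('N')(Function('H')(-5), -76)) = Add(Mul(-2, 208), Add(27, 3)) = Add(-416, 30) = -386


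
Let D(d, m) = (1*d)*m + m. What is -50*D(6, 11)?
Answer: -3850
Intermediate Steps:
D(d, m) = m + d*m (D(d, m) = d*m + m = m + d*m)
-50*D(6, 11) = -550*(1 + 6) = -550*7 = -50*77 = -3850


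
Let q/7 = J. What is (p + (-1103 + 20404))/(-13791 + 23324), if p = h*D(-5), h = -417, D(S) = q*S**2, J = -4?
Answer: 311201/9533 ≈ 32.645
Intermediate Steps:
q = -28 (q = 7*(-4) = -28)
D(S) = -28*S**2
p = 291900 (p = -(-11676)*(-5)**2 = -(-11676)*25 = -417*(-700) = 291900)
(p + (-1103 + 20404))/(-13791 + 23324) = (291900 + (-1103 + 20404))/(-13791 + 23324) = (291900 + 19301)/9533 = 311201*(1/9533) = 311201/9533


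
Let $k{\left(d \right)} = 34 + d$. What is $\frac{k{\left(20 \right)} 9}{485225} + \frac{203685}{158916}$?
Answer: $\frac{32970095767}{25703338700} \approx 1.2827$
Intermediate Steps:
$\frac{k{\left(20 \right)} 9}{485225} + \frac{203685}{158916} = \frac{\left(34 + 20\right) 9}{485225} + \frac{203685}{158916} = 54 \cdot 9 \cdot \frac{1}{485225} + 203685 \cdot \frac{1}{158916} = 486 \cdot \frac{1}{485225} + \frac{67895}{52972} = \frac{486}{485225} + \frac{67895}{52972} = \frac{32970095767}{25703338700}$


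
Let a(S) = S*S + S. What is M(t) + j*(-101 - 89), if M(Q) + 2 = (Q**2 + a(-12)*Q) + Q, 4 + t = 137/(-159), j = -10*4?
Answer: 176335936/25281 ≈ 6975.0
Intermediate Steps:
j = -40
a(S) = S + S**2 (a(S) = S**2 + S = S + S**2)
t = -773/159 (t = -4 + 137/(-159) = -4 + 137*(-1/159) = -4 - 137/159 = -773/159 ≈ -4.8616)
M(Q) = -2 + Q**2 + 133*Q (M(Q) = -2 + ((Q**2 + (-12*(1 - 12))*Q) + Q) = -2 + ((Q**2 + (-12*(-11))*Q) + Q) = -2 + ((Q**2 + 132*Q) + Q) = -2 + (Q**2 + 133*Q) = -2 + Q**2 + 133*Q)
M(t) + j*(-101 - 89) = (-2 + (-773/159)**2 + 133*(-773/159)) - 40*(-101 - 89) = (-2 + 597529/25281 - 102809/159) - 40*(-190) = -15799664/25281 + 7600 = 176335936/25281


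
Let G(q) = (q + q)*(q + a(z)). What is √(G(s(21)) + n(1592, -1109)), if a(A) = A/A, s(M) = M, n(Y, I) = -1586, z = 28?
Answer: I*√662 ≈ 25.729*I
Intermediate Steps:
a(A) = 1
G(q) = 2*q*(1 + q) (G(q) = (q + q)*(q + 1) = (2*q)*(1 + q) = 2*q*(1 + q))
√(G(s(21)) + n(1592, -1109)) = √(2*21*(1 + 21) - 1586) = √(2*21*22 - 1586) = √(924 - 1586) = √(-662) = I*√662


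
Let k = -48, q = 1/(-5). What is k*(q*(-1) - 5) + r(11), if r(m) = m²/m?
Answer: 1207/5 ≈ 241.40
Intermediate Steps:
r(m) = m
q = -⅕ ≈ -0.20000
k*(q*(-1) - 5) + r(11) = -48*(-⅕*(-1) - 5) + 11 = -48*(⅕ - 5) + 11 = -48*(-24/5) + 11 = 1152/5 + 11 = 1207/5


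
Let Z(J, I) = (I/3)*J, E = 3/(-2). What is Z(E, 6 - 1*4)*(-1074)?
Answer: 1074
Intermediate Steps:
E = -3/2 (E = 3*(-½) = -3/2 ≈ -1.5000)
Z(J, I) = I*J/3 (Z(J, I) = (I*(⅓))*J = (I/3)*J = I*J/3)
Z(E, 6 - 1*4)*(-1074) = ((⅓)*(6 - 1*4)*(-3/2))*(-1074) = ((⅓)*(6 - 4)*(-3/2))*(-1074) = ((⅓)*2*(-3/2))*(-1074) = -1*(-1074) = 1074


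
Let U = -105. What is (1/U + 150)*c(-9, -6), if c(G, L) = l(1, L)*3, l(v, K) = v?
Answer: 15749/35 ≈ 449.97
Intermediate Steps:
c(G, L) = 3 (c(G, L) = 1*3 = 3)
(1/U + 150)*c(-9, -6) = (1/(-105) + 150)*3 = (-1/105 + 150)*3 = (15749/105)*3 = 15749/35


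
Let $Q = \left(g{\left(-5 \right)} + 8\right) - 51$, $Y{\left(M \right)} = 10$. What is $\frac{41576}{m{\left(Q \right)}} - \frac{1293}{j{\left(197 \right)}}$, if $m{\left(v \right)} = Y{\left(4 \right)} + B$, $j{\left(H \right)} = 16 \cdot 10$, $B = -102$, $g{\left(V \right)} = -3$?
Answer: $- \frac{1692779}{3680} \approx -459.99$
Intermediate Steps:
$j{\left(H \right)} = 160$
$Q = -46$ ($Q = \left(-3 + 8\right) - 51 = 5 - 51 = -46$)
$m{\left(v \right)} = -92$ ($m{\left(v \right)} = 10 - 102 = -92$)
$\frac{41576}{m{\left(Q \right)}} - \frac{1293}{j{\left(197 \right)}} = \frac{41576}{-92} - \frac{1293}{160} = 41576 \left(- \frac{1}{92}\right) - \frac{1293}{160} = - \frac{10394}{23} - \frac{1293}{160} = - \frac{1692779}{3680}$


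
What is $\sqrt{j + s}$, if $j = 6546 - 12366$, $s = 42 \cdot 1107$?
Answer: $\sqrt{40674} \approx 201.68$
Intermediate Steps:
$s = 46494$
$j = -5820$ ($j = 6546 - 12366 = -5820$)
$\sqrt{j + s} = \sqrt{-5820 + 46494} = \sqrt{40674}$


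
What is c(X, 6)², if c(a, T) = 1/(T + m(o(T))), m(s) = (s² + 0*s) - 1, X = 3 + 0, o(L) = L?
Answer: 1/1681 ≈ 0.00059488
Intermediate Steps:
X = 3
m(s) = -1 + s² (m(s) = (s² + 0) - 1 = s² - 1 = -1 + s²)
c(a, T) = 1/(-1 + T + T²) (c(a, T) = 1/(T + (-1 + T²)) = 1/(-1 + T + T²))
c(X, 6)² = (1/(-1 + 6 + 6²))² = (1/(-1 + 6 + 36))² = (1/41)² = 1/1681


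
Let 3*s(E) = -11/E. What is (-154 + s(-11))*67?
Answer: -30887/3 ≈ -10296.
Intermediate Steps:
s(E) = -11/(3*E) (s(E) = (-11/E)/3 = -11/(3*E))
(-154 + s(-11))*67 = (-154 - 11/3/(-11))*67 = (-154 - 11/3*(-1/11))*67 = (-154 + ⅓)*67 = -461/3*67 = -30887/3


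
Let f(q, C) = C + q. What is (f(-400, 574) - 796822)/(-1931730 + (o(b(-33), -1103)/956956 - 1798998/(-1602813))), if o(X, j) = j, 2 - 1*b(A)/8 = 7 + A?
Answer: 9934275154932128/24088839997405017 ≈ 0.41240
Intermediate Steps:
b(A) = -40 - 8*A (b(A) = 16 - 8*(7 + A) = 16 + (-56 - 8*A) = -40 - 8*A)
(f(-400, 574) - 796822)/(-1931730 + (o(b(-33), -1103)/956956 - 1798998/(-1602813))) = ((574 - 400) - 796822)/(-1931730 + (-1103/956956 - 1798998/(-1602813))) = (174 - 796822)/(-1931730 + (-1103*1/956956 - 1798998*(-1/1602813))) = -796648/(-1931730 + (-1103/956956 + 14626/13031)) = -796648/(-1931730 + 13982065263/12470093636) = -796648/(-24088839997405017/12470093636) = -796648*(-12470093636/24088839997405017) = 9934275154932128/24088839997405017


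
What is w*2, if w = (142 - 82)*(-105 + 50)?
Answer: -6600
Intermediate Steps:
w = -3300 (w = 60*(-55) = -3300)
w*2 = -3300*2 = -6600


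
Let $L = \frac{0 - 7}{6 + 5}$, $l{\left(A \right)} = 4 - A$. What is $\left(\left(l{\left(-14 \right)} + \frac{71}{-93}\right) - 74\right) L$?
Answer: $\frac{36953}{1023} \approx 36.122$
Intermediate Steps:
$L = - \frac{7}{11} \approx -0.63636$
$\left(\left(l{\left(-14 \right)} + \frac{71}{-93}\right) - 74\right) L = \left(\left(\left(4 - -14\right) + \frac{71}{-93}\right) - 74\right) \left(- \frac{7}{11}\right) = \left(\left(\left(4 + 14\right) + 71 \left(- \frac{1}{93}\right)\right) - 74\right) \left(- \frac{7}{11}\right) = \left(\left(18 - \frac{71}{93}\right) - 74\right) \left(- \frac{7}{11}\right) = \left(\frac{1603}{93} - 74\right) \left(- \frac{7}{11}\right) = \left(- \frac{5279}{93}\right) \left(- \frac{7}{11}\right) = \frac{36953}{1023}$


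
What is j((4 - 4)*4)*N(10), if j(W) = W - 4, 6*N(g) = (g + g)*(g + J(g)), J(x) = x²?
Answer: -4400/3 ≈ -1466.7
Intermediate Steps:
N(g) = g*(g + g²)/3 (N(g) = ((g + g)*(g + g²))/6 = ((2*g)*(g + g²))/6 = (2*g*(g + g²))/6 = g*(g + g²)/3)
j(W) = -4 + W
j((4 - 4)*4)*N(10) = (-4 + (4 - 4)*4)*((⅓)*10²*(1 + 10)) = (-4 + 0*4)*((⅓)*100*11) = (-4 + 0)*(1100/3) = -4*1100/3 = -4400/3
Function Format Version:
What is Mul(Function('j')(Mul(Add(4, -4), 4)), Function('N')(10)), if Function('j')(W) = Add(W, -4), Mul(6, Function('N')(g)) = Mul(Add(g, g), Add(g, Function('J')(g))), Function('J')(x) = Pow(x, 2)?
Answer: Rational(-4400, 3) ≈ -1466.7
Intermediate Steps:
Function('N')(g) = Mul(Rational(1, 3), g, Add(g, Pow(g, 2))) (Function('N')(g) = Mul(Rational(1, 6), Mul(Add(g, g), Add(g, Pow(g, 2)))) = Mul(Rational(1, 6), Mul(Mul(2, g), Add(g, Pow(g, 2)))) = Mul(Rational(1, 6), Mul(2, g, Add(g, Pow(g, 2)))) = Mul(Rational(1, 3), g, Add(g, Pow(g, 2))))
Function('j')(W) = Add(-4, W)
Mul(Function('j')(Mul(Add(4, -4), 4)), Function('N')(10)) = Mul(Add(-4, Mul(Add(4, -4), 4)), Mul(Rational(1, 3), Pow(10, 2), Add(1, 10))) = Mul(Add(-4, Mul(0, 4)), Mul(Rational(1, 3), 100, 11)) = Mul(Add(-4, 0), Rational(1100, 3)) = Mul(-4, Rational(1100, 3)) = Rational(-4400, 3)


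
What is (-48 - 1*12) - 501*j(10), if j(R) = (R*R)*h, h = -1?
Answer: 50040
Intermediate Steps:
j(R) = -R**2 (j(R) = (R*R)*(-1) = R**2*(-1) = -R**2)
(-48 - 1*12) - 501*j(10) = (-48 - 1*12) - (-501)*10**2 = (-48 - 12) - (-501)*100 = -60 - 501*(-100) = -60 + 50100 = 50040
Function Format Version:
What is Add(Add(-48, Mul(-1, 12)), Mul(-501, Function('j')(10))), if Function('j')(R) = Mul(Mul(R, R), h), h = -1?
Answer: 50040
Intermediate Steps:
Function('j')(R) = Mul(-1, Pow(R, 2)) (Function('j')(R) = Mul(Mul(R, R), -1) = Mul(Pow(R, 2), -1) = Mul(-1, Pow(R, 2)))
Add(Add(-48, Mul(-1, 12)), Mul(-501, Function('j')(10))) = Add(Add(-48, Mul(-1, 12)), Mul(-501, Mul(-1, Pow(10, 2)))) = Add(Add(-48, -12), Mul(-501, Mul(-1, 100))) = Add(-60, Mul(-501, -100)) = Add(-60, 50100) = 50040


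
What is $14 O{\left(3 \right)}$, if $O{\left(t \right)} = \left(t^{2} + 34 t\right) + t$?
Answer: $1596$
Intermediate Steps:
$O{\left(t \right)} = t^{2} + 35 t$
$14 O{\left(3 \right)} = 14 \cdot 3 \left(35 + 3\right) = 14 \cdot 3 \cdot 38 = 14 \cdot 114 = 1596$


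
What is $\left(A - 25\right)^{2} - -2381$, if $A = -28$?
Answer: $5190$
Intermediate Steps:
$\left(A - 25\right)^{2} - -2381 = \left(-28 - 25\right)^{2} - -2381 = \left(-53\right)^{2} + 2381 = 2809 + 2381 = 5190$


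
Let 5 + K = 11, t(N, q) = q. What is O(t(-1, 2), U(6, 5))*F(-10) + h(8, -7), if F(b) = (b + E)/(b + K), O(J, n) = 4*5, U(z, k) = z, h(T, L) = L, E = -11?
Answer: 98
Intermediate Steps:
K = 6 (K = -5 + 11 = 6)
O(J, n) = 20
F(b) = (-11 + b)/(6 + b) (F(b) = (b - 11)/(b + 6) = (-11 + b)/(6 + b))
O(t(-1, 2), U(6, 5))*F(-10) + h(8, -7) = 20*((-11 - 10)/(6 - 10)) - 7 = 20*(-21/(-4)) - 7 = 20*(-1/4*(-21)) - 7 = 20*(21/4) - 7 = 105 - 7 = 98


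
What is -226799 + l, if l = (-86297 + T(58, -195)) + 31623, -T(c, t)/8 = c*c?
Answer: -308385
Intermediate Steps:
T(c, t) = -8*c**2 (T(c, t) = -8*c*c = -8*c**2)
l = -81586 (l = (-86297 - 8*58**2) + 31623 = (-86297 - 8*3364) + 31623 = (-86297 - 26912) + 31623 = -113209 + 31623 = -81586)
-226799 + l = -226799 - 81586 = -308385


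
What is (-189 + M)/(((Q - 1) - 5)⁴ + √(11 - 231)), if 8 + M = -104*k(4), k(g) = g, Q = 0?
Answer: -198612/419959 + 613*I*√55/839918 ≈ -0.47293 + 0.0054126*I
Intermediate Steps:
M = -424 (M = -8 - 104*4 = -8 - 416 = -424)
(-189 + M)/(((Q - 1) - 5)⁴ + √(11 - 231)) = (-189 - 424)/(((0 - 1) - 5)⁴ + √(11 - 231)) = -613/((-1 - 5)⁴ + √(-220)) = -613/((-6)⁴ + 2*I*√55) = -613/(1296 + 2*I*√55)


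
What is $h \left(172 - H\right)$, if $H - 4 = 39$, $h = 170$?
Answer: $21930$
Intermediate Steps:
$H = 43$ ($H = 4 + 39 = 43$)
$h \left(172 - H\right) = 170 \left(172 - 43\right) = 170 \cdot 129 = 21930$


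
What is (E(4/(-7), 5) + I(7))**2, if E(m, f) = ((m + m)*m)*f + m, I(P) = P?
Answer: 225625/2401 ≈ 93.971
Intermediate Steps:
E(m, f) = m + 2*f*m**2 (E(m, f) = ((2*m)*m)*f + m = (2*m**2)*f + m = 2*f*m**2 + m = m + 2*f*m**2)
(E(4/(-7), 5) + I(7))**2 = ((4/(-7))*(1 + 2*5*(4/(-7))) + 7)**2 = ((4*(-1/7))*(1 + 2*5*(4*(-1/7))) + 7)**2 = (-4*(1 + 2*5*(-4/7))/7 + 7)**2 = (-4*(1 - 40/7)/7 + 7)**2 = (-4/7*(-33/7) + 7)**2 = (132/49 + 7)**2 = (475/49)**2 = 225625/2401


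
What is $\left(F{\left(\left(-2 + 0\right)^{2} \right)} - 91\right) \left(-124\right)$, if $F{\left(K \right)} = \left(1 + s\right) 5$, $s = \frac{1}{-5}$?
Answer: $10788$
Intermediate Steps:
$s = - \frac{1}{5} \approx -0.2$
$F{\left(K \right)} = 4$ ($F{\left(K \right)} = \left(1 - \frac{1}{5}\right) 5 = \frac{4}{5} \cdot 5 = 4$)
$\left(F{\left(\left(-2 + 0\right)^{2} \right)} - 91\right) \left(-124\right) = \left(4 - 91\right) \left(-124\right) = \left(-87\right) \left(-124\right) = 10788$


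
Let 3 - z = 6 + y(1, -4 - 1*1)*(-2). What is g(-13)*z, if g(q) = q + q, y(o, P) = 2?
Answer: -26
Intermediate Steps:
g(q) = 2*q
z = 1 (z = 3 - (6 + 2*(-2)) = 3 - (6 - 4) = 3 - 1*2 = 3 - 2 = 1)
g(-13)*z = (2*(-13))*1 = -26*1 = -26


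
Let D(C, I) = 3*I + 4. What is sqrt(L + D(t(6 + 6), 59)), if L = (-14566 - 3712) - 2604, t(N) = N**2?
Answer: I*sqrt(20701) ≈ 143.88*I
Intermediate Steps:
D(C, I) = 4 + 3*I
L = -20882 (L = -18278 - 2604 = -20882)
sqrt(L + D(t(6 + 6), 59)) = sqrt(-20882 + (4 + 3*59)) = sqrt(-20882 + (4 + 177)) = sqrt(-20882 + 181) = sqrt(-20701) = I*sqrt(20701)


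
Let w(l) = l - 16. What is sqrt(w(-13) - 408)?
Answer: I*sqrt(437) ≈ 20.905*I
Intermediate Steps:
w(l) = -16 + l
sqrt(w(-13) - 408) = sqrt((-16 - 13) - 408) = sqrt(-29 - 408) = sqrt(-437) = I*sqrt(437)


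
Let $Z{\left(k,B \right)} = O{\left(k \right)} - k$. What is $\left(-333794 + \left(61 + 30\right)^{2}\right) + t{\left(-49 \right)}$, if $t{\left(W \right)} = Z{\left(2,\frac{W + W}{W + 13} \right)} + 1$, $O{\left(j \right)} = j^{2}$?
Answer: $-325510$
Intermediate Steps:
$Z{\left(k,B \right)} = k^{2} - k$
$t{\left(W \right)} = 3$ ($t{\left(W \right)} = 2 \left(-1 + 2\right) + 1 = 2 \cdot 1 + 1 = 2 + 1 = 3$)
$\left(-333794 + \left(61 + 30\right)^{2}\right) + t{\left(-49 \right)} = \left(-333794 + \left(61 + 30\right)^{2}\right) + 3 = \left(-333794 + 91^{2}\right) + 3 = \left(-333794 + 8281\right) + 3 = -325513 + 3 = -325510$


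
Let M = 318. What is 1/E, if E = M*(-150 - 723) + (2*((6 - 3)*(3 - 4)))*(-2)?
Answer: -1/277602 ≈ -3.6023e-6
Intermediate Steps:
E = -277602 (E = 318*(-150 - 723) + (2*((6 - 3)*(3 - 4)))*(-2) = 318*(-873) + (2*(3*(-1)))*(-2) = -277614 + (2*(-3))*(-2) = -277614 - 6*(-2) = -277614 + 12 = -277602)
1/E = 1/(-277602) = -1/277602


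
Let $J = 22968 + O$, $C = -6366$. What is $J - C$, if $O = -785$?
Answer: $28549$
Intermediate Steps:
$J = 22183$ ($J = 22968 - 785 = 22183$)
$J - C = 22183 - -6366 = 22183 + 6366 = 28549$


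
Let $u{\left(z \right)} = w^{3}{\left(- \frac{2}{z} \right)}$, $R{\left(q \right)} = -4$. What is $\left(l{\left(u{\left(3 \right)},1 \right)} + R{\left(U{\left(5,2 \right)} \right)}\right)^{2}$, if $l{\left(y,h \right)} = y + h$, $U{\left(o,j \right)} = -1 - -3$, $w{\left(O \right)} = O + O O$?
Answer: $\frac{4818025}{531441} \approx 9.066$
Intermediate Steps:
$w{\left(O \right)} = O + O^{2}$
$U{\left(o,j \right)} = 2$ ($U{\left(o,j \right)} = -1 + 3 = 2$)
$u{\left(z \right)} = - \frac{8 \left(1 - \frac{2}{z}\right)^{3}}{z^{3}}$ ($u{\left(z \right)} = \left(- \frac{2}{z} \left(1 - \frac{2}{z}\right)\right)^{3} = \left(- \frac{2 \left(1 - \frac{2}{z}\right)}{z}\right)^{3} = - \frac{8 \left(1 - \frac{2}{z}\right)^{3}}{z^{3}}$)
$l{\left(y,h \right)} = h + y$
$\left(l{\left(u{\left(3 \right)},1 \right)} + R{\left(U{\left(5,2 \right)} \right)}\right)^{2} = \left(\left(1 + \frac{8 \left(2 - 3\right)^{3}}{729}\right) - 4\right)^{2} = \left(\left(1 + 8 \cdot \frac{1}{729} \left(2 - 3\right)^{3}\right) - 4\right)^{2} = \left(\left(1 + 8 \cdot \frac{1}{729} \left(-1\right)^{3}\right) - 4\right)^{2} = \left(\left(1 + 8 \cdot \frac{1}{729} \left(-1\right)\right) - 4\right)^{2} = \left(\left(1 - \frac{8}{729}\right) - 4\right)^{2} = \left(\frac{721}{729} - 4\right)^{2} = \left(- \frac{2195}{729}\right)^{2} = \frac{4818025}{531441}$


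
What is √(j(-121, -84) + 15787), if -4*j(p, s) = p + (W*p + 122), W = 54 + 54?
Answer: √76215/2 ≈ 138.04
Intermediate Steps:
W = 108
j(p, s) = -61/2 - 109*p/4 (j(p, s) = -(p + (108*p + 122))/4 = -(p + (122 + 108*p))/4 = -(122 + 109*p)/4 = -61/2 - 109*p/4)
√(j(-121, -84) + 15787) = √((-61/2 - 109/4*(-121)) + 15787) = √((-61/2 + 13189/4) + 15787) = √(13067/4 + 15787) = √(76215/4) = √76215/2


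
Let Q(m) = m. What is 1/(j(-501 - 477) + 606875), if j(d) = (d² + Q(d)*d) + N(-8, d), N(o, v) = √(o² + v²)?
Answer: 2519843/6349607788101 - 2*√239137/6349607788101 ≈ 3.9670e-7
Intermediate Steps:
j(d) = √(64 + d²) + 2*d² (j(d) = (d² + d*d) + √((-8)² + d²) = (d² + d²) + √(64 + d²) = 2*d² + √(64 + d²) = √(64 + d²) + 2*d²)
1/(j(-501 - 477) + 606875) = 1/((√(64 + (-501 - 477)²) + 2*(-501 - 477)²) + 606875) = 1/((√(64 + (-978)²) + 2*(-978)²) + 606875) = 1/((√(64 + 956484) + 2*956484) + 606875) = 1/((√956548 + 1912968) + 606875) = 1/((2*√239137 + 1912968) + 606875) = 1/((1912968 + 2*√239137) + 606875) = 1/(2519843 + 2*√239137)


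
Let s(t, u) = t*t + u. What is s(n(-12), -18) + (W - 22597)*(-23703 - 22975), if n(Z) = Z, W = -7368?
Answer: 1398706396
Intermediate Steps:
s(t, u) = u + t**2 (s(t, u) = t**2 + u = u + t**2)
s(n(-12), -18) + (W - 22597)*(-23703 - 22975) = (-18 + (-12)**2) + (-7368 - 22597)*(-23703 - 22975) = (-18 + 144) - 29965*(-46678) = 126 + 1398706270 = 1398706396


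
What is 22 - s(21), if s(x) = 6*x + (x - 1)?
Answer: -124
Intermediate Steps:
s(x) = -1 + 7*x (s(x) = 6*x + (-1 + x) = -1 + 7*x)
22 - s(21) = 22 - (-1 + 7*21) = 22 - (-1 + 147) = 22 - 1*146 = 22 - 146 = -124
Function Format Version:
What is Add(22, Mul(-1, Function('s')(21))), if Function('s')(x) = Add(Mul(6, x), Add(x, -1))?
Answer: -124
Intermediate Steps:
Function('s')(x) = Add(-1, Mul(7, x)) (Function('s')(x) = Add(Mul(6, x), Add(-1, x)) = Add(-1, Mul(7, x)))
Add(22, Mul(-1, Function('s')(21))) = Add(22, Mul(-1, Add(-1, Mul(7, 21)))) = Add(22, Mul(-1, Add(-1, 147))) = Add(22, Mul(-1, 146)) = Add(22, -146) = -124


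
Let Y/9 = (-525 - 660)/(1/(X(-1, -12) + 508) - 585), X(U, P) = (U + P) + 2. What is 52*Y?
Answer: 68906565/72686 ≈ 948.00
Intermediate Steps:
X(U, P) = 2 + P + U (X(U, P) = (P + U) + 2 = 2 + P + U)
Y = 5300505/290744 (Y = 9*((-525 - 660)/(1/((2 - 12 - 1) + 508) - 585)) = 9*(-1185/(1/(-11 + 508) - 585)) = 9*(-1185/(1/497 - 585)) = 9*(-1185/(-290744/497)) = 9*(-1185*(-497/290744)) = 9*(588945/290744) = 5300505/290744 ≈ 18.231)
52*Y = 52*(5300505/290744) = 68906565/72686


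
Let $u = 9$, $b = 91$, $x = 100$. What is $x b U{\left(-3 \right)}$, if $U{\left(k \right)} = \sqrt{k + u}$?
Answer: $9100 \sqrt{6} \approx 22290.0$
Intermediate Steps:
$U{\left(k \right)} = \sqrt{9 + k}$ ($U{\left(k \right)} = \sqrt{k + 9} = \sqrt{9 + k}$)
$x b U{\left(-3 \right)} = 100 \cdot 91 \sqrt{9 - 3} = 9100 \sqrt{6}$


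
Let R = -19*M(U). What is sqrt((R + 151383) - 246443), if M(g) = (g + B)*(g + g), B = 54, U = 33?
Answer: I*sqrt(204158) ≈ 451.84*I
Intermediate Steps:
M(g) = 2*g*(54 + g) (M(g) = (g + 54)*(g + g) = (54 + g)*(2*g) = 2*g*(54 + g))
R = -109098 (R = -38*33*(54 + 33) = -38*33*87 = -19*5742 = -109098)
sqrt((R + 151383) - 246443) = sqrt((-109098 + 151383) - 246443) = sqrt(42285 - 246443) = sqrt(-204158) = I*sqrt(204158)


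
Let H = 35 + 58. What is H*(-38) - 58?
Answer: -3592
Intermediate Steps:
H = 93
H*(-38) - 58 = 93*(-38) - 58 = -3534 - 58 = -3592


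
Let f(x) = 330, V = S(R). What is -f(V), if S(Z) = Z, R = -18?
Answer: -330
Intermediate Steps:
V = -18
-f(V) = -1*330 = -330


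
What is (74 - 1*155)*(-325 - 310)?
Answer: 51435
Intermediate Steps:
(74 - 1*155)*(-325 - 310) = (74 - 155)*(-635) = -81*(-635) = 51435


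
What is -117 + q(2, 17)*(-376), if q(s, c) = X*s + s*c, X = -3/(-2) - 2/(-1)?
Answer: -15533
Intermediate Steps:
X = 7/2 (X = -3*(-1/2) - 2*(-1) = 3/2 + 2 = 7/2 ≈ 3.5000)
q(s, c) = 7*s/2 + c*s (q(s, c) = 7*s/2 + s*c = 7*s/2 + c*s)
-117 + q(2, 17)*(-376) = -117 + ((1/2)*2*(7 + 2*17))*(-376) = -117 + ((1/2)*2*(7 + 34))*(-376) = -117 + ((1/2)*2*41)*(-376) = -117 + 41*(-376) = -117 - 15416 = -15533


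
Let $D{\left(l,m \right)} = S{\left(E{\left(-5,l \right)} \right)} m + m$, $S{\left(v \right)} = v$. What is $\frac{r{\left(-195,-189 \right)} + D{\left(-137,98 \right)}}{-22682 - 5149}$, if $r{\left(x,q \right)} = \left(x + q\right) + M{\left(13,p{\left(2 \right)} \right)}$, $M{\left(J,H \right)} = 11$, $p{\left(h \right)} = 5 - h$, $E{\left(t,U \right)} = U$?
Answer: $\frac{4567}{9277} \approx 0.49229$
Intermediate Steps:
$D{\left(l,m \right)} = m + l m$ ($D{\left(l,m \right)} = l m + m = m + l m$)
$r{\left(x,q \right)} = 11 + q + x$ ($r{\left(x,q \right)} = \left(x + q\right) + 11 = \left(q + x\right) + 11 = 11 + q + x$)
$\frac{r{\left(-195,-189 \right)} + D{\left(-137,98 \right)}}{-22682 - 5149} = \frac{\left(11 - 189 - 195\right) + 98 \left(1 - 137\right)}{-22682 - 5149} = \frac{-373 + 98 \left(-136\right)}{-27831} = \left(-373 - 13328\right) \left(- \frac{1}{27831}\right) = \left(-13701\right) \left(- \frac{1}{27831}\right) = \frac{4567}{9277}$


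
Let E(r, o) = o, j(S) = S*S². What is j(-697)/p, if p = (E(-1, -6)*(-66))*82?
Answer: -8258753/792 ≈ -10428.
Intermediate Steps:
j(S) = S³
p = 32472 (p = -6*(-66)*82 = 396*82 = 32472)
j(-697)/p = (-697)³/32472 = -338608873*1/32472 = -8258753/792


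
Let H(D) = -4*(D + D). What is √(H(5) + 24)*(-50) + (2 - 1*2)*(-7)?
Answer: -200*I ≈ -200.0*I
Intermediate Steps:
H(D) = -8*D
√(H(5) + 24)*(-50) + (2 - 1*2)*(-7) = √(-8*5 + 24)*(-50) + (2 - 1*2)*(-7) = √(-40 + 24)*(-50) + (2 - 2)*(-7) = √(-16)*(-50) + 0*(-7) = (4*I)*(-50) + 0 = -200*I + 0 = -200*I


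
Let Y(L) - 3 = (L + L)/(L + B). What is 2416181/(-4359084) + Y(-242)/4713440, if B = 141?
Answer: -287559377709383/518793592446240 ≈ -0.55429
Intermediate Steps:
Y(L) = 3 + 2*L/(141 + L) (Y(L) = 3 + (L + L)/(L + 141) = 3 + (2*L)/(141 + L) = 3 + 2*L/(141 + L))
2416181/(-4359084) + Y(-242)/4713440 = 2416181/(-4359084) + ((423 + 5*(-242))/(141 - 242))/4713440 = 2416181*(-1/4359084) + ((423 - 1210)/(-101))*(1/4713440) = -2416181/4359084 - 1/101*(-787)*(1/4713440) = -2416181/4359084 + (787/101)*(1/4713440) = -2416181/4359084 + 787/476057440 = -287559377709383/518793592446240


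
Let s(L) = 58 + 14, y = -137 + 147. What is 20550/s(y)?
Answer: 3425/12 ≈ 285.42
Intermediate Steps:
y = 10
s(L) = 72
20550/s(y) = 20550/72 = 20550*(1/72) = 3425/12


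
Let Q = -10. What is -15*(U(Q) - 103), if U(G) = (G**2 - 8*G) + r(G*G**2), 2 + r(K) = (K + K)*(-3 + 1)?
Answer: -61125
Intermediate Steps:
r(K) = -2 - 4*K (r(K) = -2 + (K + K)*(-3 + 1) = -2 + (2*K)*(-2) = -2 - 4*K)
U(G) = -2 + G**2 - 8*G - 4*G**3 (U(G) = (G**2 - 8*G) + (-2 - 4*G*G**2) = (G**2 - 8*G) + (-2 - 4*G**3) = -2 + G**2 - 8*G - 4*G**3)
-15*(U(Q) - 103) = -15*((-2 + (-10)**2 - 8*(-10) - 4*(-10)**3) - 103) = -15*((-2 + 100 + 80 - 4*(-1000)) - 103) = -15*((-2 + 100 + 80 + 4000) - 103) = -15*(4178 - 103) = -15*4075 = -61125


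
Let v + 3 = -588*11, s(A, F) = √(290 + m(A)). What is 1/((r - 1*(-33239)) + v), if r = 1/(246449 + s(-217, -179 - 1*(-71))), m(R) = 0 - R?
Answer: 1625810936474641/43519707154150137121 + 13*√3/43519707154150137121 ≈ 3.7358e-5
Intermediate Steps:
m(R) = -R
s(A, F) = √(290 - A)
r = 1/(246449 + 13*√3) (r = 1/(246449 + √(290 - 1*(-217))) = 1/(246449 + √(290 + 217)) = 1/(246449 + √507) = 1/(246449 + 13*√3) ≈ 4.0573e-6)
v = -6471 (v = -3 - 588*11 = -3 - 6468 = -6471)
1/((r - 1*(-33239)) + v) = 1/(((246449/60737109094 - 13*√3/60737109094) - 1*(-33239)) - 6471) = 1/(((246449/60737109094 - 13*√3/60737109094) + 33239) - 6471) = 1/((2018840769421915/60737109094 - 13*√3/60737109094) - 6471) = 1/(1625810936474641/60737109094 - 13*√3/60737109094)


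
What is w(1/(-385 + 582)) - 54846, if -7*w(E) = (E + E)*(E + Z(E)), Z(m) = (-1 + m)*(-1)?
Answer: -75632636/1379 ≈ -54846.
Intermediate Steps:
Z(m) = 1 - m
w(E) = -2*E/7 (w(E) = -(E + E)*(E + (1 - E))/7 = -2*E/7)
w(1/(-385 + 582)) - 54846 = -2/(7*(-385 + 582)) - 54846 = -2/7/197 - 54846 = -2/7*1/197 - 54846 = -2/1379 - 54846 = -75632636/1379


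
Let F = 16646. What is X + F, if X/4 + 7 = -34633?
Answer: -121914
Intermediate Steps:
X = -138560 (X = -28 + 4*(-34633) = -28 - 138532 = -138560)
X + F = -138560 + 16646 = -121914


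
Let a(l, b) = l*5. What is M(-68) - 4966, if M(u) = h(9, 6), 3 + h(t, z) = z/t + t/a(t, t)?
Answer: -74522/15 ≈ -4968.1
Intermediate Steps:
a(l, b) = 5*l
h(t, z) = -14/5 + z/t (h(t, z) = -3 + (z/t + t/((5*t))) = -3 + (z/t + t*(1/(5*t))) = -3 + (z/t + 1/5) = -3 + (1/5 + z/t) = -14/5 + z/t)
M(u) = -32/15 (M(u) = -14/5 + 6/9 = -14/5 + 6*(1/9) = -14/5 + 2/3 = -32/15)
M(-68) - 4966 = -32/15 - 4966 = -74522/15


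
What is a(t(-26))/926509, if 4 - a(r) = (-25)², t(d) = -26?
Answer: -27/40283 ≈ -0.00067026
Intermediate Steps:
a(r) = -621 (a(r) = 4 - 1*(-25)² = 4 - 1*625 = 4 - 625 = -621)
a(t(-26))/926509 = -621/926509 = -621*1/926509 = -27/40283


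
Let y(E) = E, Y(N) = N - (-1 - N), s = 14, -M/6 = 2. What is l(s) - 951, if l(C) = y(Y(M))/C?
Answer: -13337/14 ≈ -952.64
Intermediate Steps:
M = -12 (M = -6*2 = -12)
Y(N) = 1 + 2*N (Y(N) = N + (1 + N) = 1 + 2*N)
l(C) = -23/C (l(C) = (1 + 2*(-12))/C = (1 - 24)/C = -23/C)
l(s) - 951 = -23/14 - 951 = -13337/14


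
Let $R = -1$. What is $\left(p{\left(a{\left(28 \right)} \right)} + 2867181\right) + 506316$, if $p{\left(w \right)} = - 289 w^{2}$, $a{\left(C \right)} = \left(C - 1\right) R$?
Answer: $3162816$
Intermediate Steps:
$a{\left(C \right)} = 1 - C$ ($a{\left(C \right)} = \left(C - 1\right) \left(-1\right) = \left(-1 + C\right) \left(-1\right) = 1 - C$)
$\left(p{\left(a{\left(28 \right)} \right)} + 2867181\right) + 506316 = \left(- 289 \left(1 - 28\right)^{2} + 2867181\right) + 506316 = \left(- 289 \left(-27\right)^{2} + 2867181\right) + 506316 = \left(\left(-289\right) 729 + 2867181\right) + 506316 = \left(-210681 + 2867181\right) + 506316 = 2656500 + 506316 = 3162816$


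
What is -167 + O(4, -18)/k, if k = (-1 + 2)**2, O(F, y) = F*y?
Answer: -239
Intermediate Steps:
k = 1 (k = 1**2 = 1)
-167 + O(4, -18)/k = -167 + (4*(-18))/1 = -167 - 72*1 = -167 - 72 = -239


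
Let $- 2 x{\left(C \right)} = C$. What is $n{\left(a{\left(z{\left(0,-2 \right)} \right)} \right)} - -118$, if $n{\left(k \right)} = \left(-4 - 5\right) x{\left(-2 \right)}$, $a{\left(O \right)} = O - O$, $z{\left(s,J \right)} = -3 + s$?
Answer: $109$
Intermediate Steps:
$x{\left(C \right)} = - \frac{C}{2}$
$a{\left(O \right)} = 0$
$n{\left(k \right)} = -9$ ($n{\left(k \right)} = \left(-4 - 5\right) \left(\left(- \frac{1}{2}\right) \left(-2\right)\right) = \left(-9\right) 1 = -9$)
$n{\left(a{\left(z{\left(0,-2 \right)} \right)} \right)} - -118 = -9 - -118 = -9 + 118 = 109$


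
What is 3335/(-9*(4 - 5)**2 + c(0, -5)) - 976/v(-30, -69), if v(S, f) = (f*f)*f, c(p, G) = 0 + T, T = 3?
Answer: -365190553/657018 ≈ -555.83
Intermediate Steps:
c(p, G) = 3 (c(p, G) = 0 + 3 = 3)
v(S, f) = f**3 (v(S, f) = f**2*f = f**3)
3335/(-9*(4 - 5)**2 + c(0, -5)) - 976/v(-30, -69) = 3335/(-9*(4 - 5)**2 + 3) - 976/((-69)**3) = 3335/(-9*(-1)**2 + 3) - 976/(-328509) = 3335/(-9*1 + 3) - 976*(-1/328509) = 3335/(-9 + 3) + 976/328509 = 3335/(-6) + 976/328509 = 3335*(-1/6) + 976/328509 = -3335/6 + 976/328509 = -365190553/657018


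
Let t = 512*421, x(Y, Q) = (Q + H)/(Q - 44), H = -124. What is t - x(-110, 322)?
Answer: 29961629/139 ≈ 2.1555e+5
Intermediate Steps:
x(Y, Q) = (-124 + Q)/(-44 + Q) (x(Y, Q) = (Q - 124)/(Q - 44) = (-124 + Q)/(-44 + Q))
t = 215552
t - x(-110, 322) = 215552 - (-124 + 322)/(-44 + 322) = 215552 - 198/278 = 215552 - 1*99/139 = 215552 - 99/139 = 29961629/139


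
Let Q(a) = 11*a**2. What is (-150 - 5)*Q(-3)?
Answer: -15345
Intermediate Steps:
(-150 - 5)*Q(-3) = (-150 - 5)*(11*(-3)**2) = -1705*9 = -155*99 = -15345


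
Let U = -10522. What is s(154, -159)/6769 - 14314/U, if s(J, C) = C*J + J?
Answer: -11366417/5087387 ≈ -2.2342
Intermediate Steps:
s(J, C) = J + C*J
s(154, -159)/6769 - 14314/U = (154*(1 - 159))/6769 - 14314/(-10522) = (154*(-158))*(1/6769) - 14314*(-1/10522) = -24332*1/6769 + 7157/5261 = -3476/967 + 7157/5261 = -11366417/5087387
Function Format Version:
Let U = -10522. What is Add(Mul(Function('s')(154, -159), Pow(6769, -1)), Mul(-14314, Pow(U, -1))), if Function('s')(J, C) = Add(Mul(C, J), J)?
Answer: Rational(-11366417, 5087387) ≈ -2.2342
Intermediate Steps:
Function('s')(J, C) = Add(J, Mul(C, J))
Add(Mul(Function('s')(154, -159), Pow(6769, -1)), Mul(-14314, Pow(U, -1))) = Add(Mul(Mul(154, Add(1, -159)), Pow(6769, -1)), Mul(-14314, Pow(-10522, -1))) = Add(Mul(Mul(154, -158), Rational(1, 6769)), Mul(-14314, Rational(-1, 10522))) = Add(Mul(-24332, Rational(1, 6769)), Rational(7157, 5261)) = Add(Rational(-3476, 967), Rational(7157, 5261)) = Rational(-11366417, 5087387)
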